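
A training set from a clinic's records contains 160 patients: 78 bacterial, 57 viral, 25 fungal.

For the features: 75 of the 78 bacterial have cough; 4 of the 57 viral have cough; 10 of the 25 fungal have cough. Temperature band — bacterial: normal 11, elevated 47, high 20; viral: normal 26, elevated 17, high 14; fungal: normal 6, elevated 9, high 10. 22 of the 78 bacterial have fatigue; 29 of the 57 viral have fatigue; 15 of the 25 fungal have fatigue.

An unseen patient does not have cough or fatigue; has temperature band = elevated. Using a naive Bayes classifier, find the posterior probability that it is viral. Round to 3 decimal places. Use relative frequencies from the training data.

0.692

bacterial: (78/160) × (3/78) × (47/78) × (56/78) ≈ 0.00811144
viral: (57/160) × (53/57) × (17/57) × (28/57) ≈ 0.0485303
fungal: (25/160) × (15/25) × (9/25) × (10/25) = 0.0135
P(viral | x) = 0.0485303 / 0.07014174 ≈ 0.692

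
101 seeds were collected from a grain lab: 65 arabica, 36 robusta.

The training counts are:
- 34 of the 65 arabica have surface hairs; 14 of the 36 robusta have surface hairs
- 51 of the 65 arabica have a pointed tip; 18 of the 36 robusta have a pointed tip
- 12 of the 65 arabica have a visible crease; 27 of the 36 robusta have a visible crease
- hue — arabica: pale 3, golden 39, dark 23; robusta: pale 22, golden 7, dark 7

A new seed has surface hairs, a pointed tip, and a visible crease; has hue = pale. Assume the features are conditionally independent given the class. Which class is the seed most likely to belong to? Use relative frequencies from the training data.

arabica: (65/101) × (34/65) × (51/65) × (12/65) × (3/65) ≈ 0.00225056
robusta: (36/101) × (14/36) × (18/36) × (27/36) × (22/36) ≈ 0.0317657
Highest score → robusta.

robusta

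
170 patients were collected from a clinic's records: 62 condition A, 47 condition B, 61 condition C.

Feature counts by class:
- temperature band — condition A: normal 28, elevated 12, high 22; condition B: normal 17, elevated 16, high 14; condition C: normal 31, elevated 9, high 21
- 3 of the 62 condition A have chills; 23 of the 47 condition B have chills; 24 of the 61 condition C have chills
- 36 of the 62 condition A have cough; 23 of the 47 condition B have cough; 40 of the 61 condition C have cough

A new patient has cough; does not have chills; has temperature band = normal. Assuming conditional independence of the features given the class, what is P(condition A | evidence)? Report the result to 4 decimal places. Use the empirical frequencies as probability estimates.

0.4827

condition A: (62/170) × (28/62) × (59/62) × (36/62) ≈ 0.0910081
condition B: (47/170) × (17/47) × (24/47) × (23/47) ≈ 0.0249887
condition C: (61/170) × (31/61) × (37/61) × (40/61) ≈ 0.0725295
P(condition A | x) = 0.0910081 / 0.1885263 ≈ 0.4827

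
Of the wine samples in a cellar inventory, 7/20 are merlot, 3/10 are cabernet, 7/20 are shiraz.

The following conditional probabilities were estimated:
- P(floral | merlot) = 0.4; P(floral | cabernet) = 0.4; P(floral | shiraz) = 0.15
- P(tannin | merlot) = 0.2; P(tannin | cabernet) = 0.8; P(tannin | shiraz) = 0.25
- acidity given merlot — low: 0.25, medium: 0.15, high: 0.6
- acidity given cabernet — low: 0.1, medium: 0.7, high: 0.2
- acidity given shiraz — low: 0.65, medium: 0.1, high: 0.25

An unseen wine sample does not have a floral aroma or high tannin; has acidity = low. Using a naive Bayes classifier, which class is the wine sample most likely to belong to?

merlot: 0.35 × (1−0.4) × (1−0.2) × 0.25 = 0.042
cabernet: 0.3 × (1−0.4) × (1−0.8) × 0.1 = 0.0036
shiraz: 0.35 × (1−0.15) × (1−0.25) × 0.65 = 0.14503125
Highest score → shiraz.

shiraz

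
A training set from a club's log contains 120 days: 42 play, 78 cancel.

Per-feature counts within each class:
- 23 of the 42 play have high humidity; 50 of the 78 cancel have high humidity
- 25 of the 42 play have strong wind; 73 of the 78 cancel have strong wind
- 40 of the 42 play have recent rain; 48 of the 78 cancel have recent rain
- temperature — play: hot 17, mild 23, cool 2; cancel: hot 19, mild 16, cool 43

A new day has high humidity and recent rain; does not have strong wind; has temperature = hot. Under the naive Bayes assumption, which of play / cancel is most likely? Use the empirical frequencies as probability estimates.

play: (42/120) × (23/42) × (17/42) × (40/42) × (17/42) ≈ 0.0299059
cancel: (78/120) × (50/78) × (5/78) × (48/78) × (19/78) ≈ 0.00400378
Highest score → play.

play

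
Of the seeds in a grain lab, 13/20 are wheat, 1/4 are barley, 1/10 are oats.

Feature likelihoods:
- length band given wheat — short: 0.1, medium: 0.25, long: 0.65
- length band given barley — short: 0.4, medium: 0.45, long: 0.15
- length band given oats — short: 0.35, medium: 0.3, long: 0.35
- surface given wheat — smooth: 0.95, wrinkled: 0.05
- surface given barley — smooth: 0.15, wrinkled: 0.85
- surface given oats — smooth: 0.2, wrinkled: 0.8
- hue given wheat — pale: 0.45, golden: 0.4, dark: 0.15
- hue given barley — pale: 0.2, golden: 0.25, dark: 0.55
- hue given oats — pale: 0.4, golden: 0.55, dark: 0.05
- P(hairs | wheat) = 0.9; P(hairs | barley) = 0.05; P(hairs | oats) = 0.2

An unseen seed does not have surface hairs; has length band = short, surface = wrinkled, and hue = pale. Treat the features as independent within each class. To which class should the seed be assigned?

barley

wheat: 0.65 × 0.1 × 0.05 × 0.45 × (1−0.9) = 0.00014625
barley: 0.25 × 0.4 × 0.85 × 0.2 × (1−0.05) = 0.01615
oats: 0.1 × 0.35 × 0.8 × 0.4 × (1−0.2) = 0.00896
Highest score → barley.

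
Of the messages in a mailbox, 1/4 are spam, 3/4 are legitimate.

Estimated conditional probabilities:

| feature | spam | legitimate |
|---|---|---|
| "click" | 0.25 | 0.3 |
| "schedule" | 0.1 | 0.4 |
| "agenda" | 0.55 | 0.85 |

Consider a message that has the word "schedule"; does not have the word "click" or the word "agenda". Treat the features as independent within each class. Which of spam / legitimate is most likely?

legitimate

spam: 0.25 × (1−0.25) × 0.1 × (1−0.55) = 0.0084375
legitimate: 0.75 × (1−0.3) × 0.4 × (1−0.85) = 0.0315
Highest score → legitimate.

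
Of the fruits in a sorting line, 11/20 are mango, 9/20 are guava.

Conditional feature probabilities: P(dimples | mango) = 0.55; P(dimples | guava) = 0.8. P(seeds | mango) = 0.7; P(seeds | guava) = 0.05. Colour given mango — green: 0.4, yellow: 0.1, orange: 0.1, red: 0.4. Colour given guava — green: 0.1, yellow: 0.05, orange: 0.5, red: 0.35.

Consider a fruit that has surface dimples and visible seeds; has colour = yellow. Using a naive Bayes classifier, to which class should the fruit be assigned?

mango

mango: 0.55 × 0.55 × 0.7 × 0.1 = 0.021175
guava: 0.45 × 0.8 × 0.05 × 0.05 = 0.0009
Highest score → mango.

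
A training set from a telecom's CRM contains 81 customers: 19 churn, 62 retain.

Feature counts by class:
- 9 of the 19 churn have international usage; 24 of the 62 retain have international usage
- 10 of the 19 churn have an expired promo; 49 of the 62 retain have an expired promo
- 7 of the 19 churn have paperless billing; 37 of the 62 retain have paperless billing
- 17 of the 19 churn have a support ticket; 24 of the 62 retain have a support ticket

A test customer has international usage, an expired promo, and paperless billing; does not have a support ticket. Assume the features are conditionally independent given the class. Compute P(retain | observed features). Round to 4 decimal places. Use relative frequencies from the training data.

churn: (19/81) × (9/19) × (10/19) × (7/19) × (2/19) ≈ 0.0022679
retain: (62/81) × (24/62) × (49/62) × (37/62) × (38/62) ≈ 0.085651
P(retain | x) = 0.085651 / 0.0879189 ≈ 0.9742

0.9742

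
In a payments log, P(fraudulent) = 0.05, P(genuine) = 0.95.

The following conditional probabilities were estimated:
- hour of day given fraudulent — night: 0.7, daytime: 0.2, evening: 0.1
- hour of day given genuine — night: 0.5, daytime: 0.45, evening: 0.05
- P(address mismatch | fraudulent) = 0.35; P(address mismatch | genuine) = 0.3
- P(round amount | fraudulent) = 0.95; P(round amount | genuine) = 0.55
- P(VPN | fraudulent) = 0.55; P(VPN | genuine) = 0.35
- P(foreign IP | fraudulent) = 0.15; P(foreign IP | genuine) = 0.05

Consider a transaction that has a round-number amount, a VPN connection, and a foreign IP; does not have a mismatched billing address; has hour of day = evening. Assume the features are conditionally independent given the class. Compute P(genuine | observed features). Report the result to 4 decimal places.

fraudulent: 0.05 × 0.1 × (1−0.35) × 0.95 × 0.55 × 0.15 = 0.00025471875
genuine: 0.95 × 0.05 × (1−0.3) × 0.55 × 0.35 × 0.05 = 0.00032003125
P(genuine | x) = 0.00032003125 / 0.00057475 ≈ 0.5568

0.5568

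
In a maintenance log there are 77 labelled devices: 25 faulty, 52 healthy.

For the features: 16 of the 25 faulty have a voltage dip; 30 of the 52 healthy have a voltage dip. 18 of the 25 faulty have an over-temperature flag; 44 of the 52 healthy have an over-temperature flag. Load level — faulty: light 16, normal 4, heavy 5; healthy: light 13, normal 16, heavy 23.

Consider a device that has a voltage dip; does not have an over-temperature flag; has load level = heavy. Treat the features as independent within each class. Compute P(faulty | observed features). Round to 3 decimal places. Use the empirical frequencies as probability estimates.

0.305

faulty: (25/77) × (16/25) × (7/25) × (5/25) ≈ 0.0116364
healthy: (52/77) × (30/52) × (8/52) × (23/52) ≈ 0.0265119
P(faulty | x) = 0.0116364 / 0.0381483 ≈ 0.305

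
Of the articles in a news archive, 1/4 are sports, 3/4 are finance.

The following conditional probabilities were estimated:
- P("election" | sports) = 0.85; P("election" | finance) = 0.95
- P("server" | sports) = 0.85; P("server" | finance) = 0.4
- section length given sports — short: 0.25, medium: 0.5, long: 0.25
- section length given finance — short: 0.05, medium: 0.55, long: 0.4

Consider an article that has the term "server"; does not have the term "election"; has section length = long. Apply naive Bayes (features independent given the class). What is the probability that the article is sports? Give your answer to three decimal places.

sports: 0.25 × (1−0.85) × 0.85 × 0.25 = 0.00796875
finance: 0.75 × (1−0.95) × 0.4 × 0.4 = 0.006
P(sports | x) = 0.00796875 / 0.01396875 ≈ 0.570

0.570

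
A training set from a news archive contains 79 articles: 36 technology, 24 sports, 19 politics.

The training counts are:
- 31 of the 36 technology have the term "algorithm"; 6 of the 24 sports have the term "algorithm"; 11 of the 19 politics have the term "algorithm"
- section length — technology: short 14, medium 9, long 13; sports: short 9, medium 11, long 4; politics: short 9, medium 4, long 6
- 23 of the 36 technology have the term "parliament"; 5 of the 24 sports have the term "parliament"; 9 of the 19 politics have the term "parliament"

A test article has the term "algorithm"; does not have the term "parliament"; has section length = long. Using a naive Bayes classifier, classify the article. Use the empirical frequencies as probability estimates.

technology: (36/79) × (31/36) × (13/36) × (13/36) ≈ 0.0511701
sports: (24/79) × (6/24) × (4/24) × (19/24) ≈ 0.0100211
politics: (19/79) × (11/19) × (6/19) × (10/19) ≈ 0.0231425
Highest score → technology.

technology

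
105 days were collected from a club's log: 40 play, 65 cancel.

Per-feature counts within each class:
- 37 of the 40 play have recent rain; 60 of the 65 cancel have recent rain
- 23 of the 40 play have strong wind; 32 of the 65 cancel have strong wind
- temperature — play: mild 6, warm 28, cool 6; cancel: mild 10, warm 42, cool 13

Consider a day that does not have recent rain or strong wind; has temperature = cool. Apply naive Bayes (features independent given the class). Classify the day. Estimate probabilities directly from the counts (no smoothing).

cancel

play: (40/105) × (3/40) × (17/40) × (6/40) ≈ 0.00182143
cancel: (65/105) × (5/65) × (33/65) × (13/65) ≈ 0.00483516
Highest score → cancel.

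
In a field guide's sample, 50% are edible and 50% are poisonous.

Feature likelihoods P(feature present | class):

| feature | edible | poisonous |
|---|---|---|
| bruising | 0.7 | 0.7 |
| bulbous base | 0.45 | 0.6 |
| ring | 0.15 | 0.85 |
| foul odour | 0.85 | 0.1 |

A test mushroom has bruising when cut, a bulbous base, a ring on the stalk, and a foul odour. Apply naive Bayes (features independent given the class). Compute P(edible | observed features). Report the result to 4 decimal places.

0.5294

edible: 0.5 × 0.7 × 0.45 × 0.15 × 0.85 = 0.02008125
poisonous: 0.5 × 0.7 × 0.6 × 0.85 × 0.1 = 0.01785
P(edible | x) = 0.02008125 / 0.03793125 ≈ 0.5294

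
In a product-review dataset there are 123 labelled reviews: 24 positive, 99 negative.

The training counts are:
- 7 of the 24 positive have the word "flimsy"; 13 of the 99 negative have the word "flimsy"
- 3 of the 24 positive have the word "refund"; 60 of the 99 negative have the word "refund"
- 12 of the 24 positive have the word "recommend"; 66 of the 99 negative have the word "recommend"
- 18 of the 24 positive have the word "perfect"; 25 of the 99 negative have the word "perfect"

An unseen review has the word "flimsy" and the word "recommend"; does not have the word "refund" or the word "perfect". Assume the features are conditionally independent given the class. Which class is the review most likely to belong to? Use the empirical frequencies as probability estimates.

negative

positive: (24/123) × (7/24) × (21/24) × (12/24) × (6/24) ≈ 0.00622459
negative: (99/123) × (13/99) × (39/99) × (66/99) × (74/99) ≈ 0.0207478
Highest score → negative.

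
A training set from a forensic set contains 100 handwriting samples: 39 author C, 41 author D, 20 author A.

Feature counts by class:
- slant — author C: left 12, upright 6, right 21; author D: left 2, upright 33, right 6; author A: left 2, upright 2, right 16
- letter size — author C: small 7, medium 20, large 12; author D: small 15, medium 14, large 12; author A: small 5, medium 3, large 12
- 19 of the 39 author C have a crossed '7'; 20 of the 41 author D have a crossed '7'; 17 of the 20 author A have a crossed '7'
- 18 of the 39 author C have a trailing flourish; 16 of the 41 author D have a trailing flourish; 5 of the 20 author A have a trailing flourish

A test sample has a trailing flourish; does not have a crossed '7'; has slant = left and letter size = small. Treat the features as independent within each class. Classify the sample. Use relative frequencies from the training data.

author C: (39/100) × (12/39) × (7/39) × (20/39) × (18/39) ≈ 0.00509786
author D: (41/100) × (2/41) × (15/41) × (21/41) × (16/41) ≈ 0.00146254
author A: (20/100) × (2/20) × (5/20) × (3/20) × (5/20) = 0.0001875
Highest score → author C.

author C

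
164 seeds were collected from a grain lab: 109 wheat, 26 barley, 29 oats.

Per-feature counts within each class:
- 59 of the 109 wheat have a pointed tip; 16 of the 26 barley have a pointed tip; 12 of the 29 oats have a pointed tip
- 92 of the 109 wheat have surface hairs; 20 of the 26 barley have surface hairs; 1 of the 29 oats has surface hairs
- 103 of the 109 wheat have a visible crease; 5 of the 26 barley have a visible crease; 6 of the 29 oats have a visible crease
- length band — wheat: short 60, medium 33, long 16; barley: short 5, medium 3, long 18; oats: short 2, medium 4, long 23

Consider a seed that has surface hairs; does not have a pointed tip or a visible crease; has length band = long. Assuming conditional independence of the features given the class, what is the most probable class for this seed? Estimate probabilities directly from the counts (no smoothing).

wheat: (109/164) × (50/109) × (92/109) × (6/109) × (16/109) ≈ 0.00207925
barley: (26/164) × (10/26) × (20/26) × (21/26) × (18/26) ≈ 0.0262276
oats: (29/164) × (17/29) × (1/29) × (23/29) × (23/29) ≈ 0.00224836
Highest score → barley.

barley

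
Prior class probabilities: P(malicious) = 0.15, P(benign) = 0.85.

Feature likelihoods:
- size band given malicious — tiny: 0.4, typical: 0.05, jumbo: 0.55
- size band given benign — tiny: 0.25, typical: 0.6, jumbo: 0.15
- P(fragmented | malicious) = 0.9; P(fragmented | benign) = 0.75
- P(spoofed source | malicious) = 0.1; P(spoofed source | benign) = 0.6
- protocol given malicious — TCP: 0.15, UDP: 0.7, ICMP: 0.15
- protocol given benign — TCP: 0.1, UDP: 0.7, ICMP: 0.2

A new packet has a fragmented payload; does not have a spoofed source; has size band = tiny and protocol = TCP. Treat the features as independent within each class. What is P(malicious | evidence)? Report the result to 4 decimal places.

0.5335

malicious: 0.15 × 0.4 × 0.9 × (1−0.1) × 0.15 = 0.00729
benign: 0.85 × 0.25 × 0.75 × (1−0.6) × 0.1 = 0.006375
P(malicious | x) = 0.00729 / 0.013665 ≈ 0.5335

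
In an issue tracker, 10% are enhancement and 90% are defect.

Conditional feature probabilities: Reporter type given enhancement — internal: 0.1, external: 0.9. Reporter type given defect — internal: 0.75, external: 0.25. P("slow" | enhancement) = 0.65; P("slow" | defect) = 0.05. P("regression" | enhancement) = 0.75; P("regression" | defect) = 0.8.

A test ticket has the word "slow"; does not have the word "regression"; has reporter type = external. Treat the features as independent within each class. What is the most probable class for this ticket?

enhancement: 0.1 × 0.9 × 0.65 × (1−0.75) = 0.014625
defect: 0.9 × 0.25 × 0.05 × (1−0.8) = 0.00225
Highest score → enhancement.

enhancement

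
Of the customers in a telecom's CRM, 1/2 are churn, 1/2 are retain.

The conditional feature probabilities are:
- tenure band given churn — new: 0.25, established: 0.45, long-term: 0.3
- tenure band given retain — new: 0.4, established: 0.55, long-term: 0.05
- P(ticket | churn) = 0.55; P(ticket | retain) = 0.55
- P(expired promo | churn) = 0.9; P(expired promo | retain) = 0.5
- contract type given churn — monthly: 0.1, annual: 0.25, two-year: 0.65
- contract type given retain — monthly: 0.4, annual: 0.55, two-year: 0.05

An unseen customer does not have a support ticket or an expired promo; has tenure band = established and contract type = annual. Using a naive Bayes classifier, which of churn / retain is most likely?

retain

churn: 0.5 × 0.45 × (1−0.55) × (1−0.9) × 0.25 = 0.00253125
retain: 0.5 × 0.55 × (1−0.55) × (1−0.5) × 0.55 = 0.03403125
Highest score → retain.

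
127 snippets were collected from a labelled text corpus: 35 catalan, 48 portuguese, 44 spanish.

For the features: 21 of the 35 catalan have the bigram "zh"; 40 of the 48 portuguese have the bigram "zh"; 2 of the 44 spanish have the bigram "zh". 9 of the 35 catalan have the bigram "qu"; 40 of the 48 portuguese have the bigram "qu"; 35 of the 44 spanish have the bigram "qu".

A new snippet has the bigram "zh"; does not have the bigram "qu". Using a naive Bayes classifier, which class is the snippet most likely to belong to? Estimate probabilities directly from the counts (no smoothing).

catalan

catalan: (35/127) × (21/35) × (26/35) ≈ 0.122835
portuguese: (48/127) × (40/48) × (8/48) ≈ 0.0524934
spanish: (44/127) × (2/44) × (9/44) ≈ 0.00322119
Highest score → catalan.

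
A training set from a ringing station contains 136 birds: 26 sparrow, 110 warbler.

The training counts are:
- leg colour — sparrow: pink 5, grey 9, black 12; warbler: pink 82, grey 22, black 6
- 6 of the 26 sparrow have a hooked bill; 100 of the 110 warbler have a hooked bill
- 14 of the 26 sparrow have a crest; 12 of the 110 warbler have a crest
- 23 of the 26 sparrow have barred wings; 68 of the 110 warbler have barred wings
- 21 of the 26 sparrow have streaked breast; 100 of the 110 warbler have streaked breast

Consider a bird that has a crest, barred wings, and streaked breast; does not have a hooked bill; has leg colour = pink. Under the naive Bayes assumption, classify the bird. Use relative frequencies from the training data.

sparrow

sparrow: (26/136) × (5/26) × (20/26) × (14/26) × (23/26) × (21/26) ≈ 0.0108804
warbler: (110/136) × (82/110) × (10/110) × (12/110) × (68/110) × (100/110) ≈ 0.00336043
Highest score → sparrow.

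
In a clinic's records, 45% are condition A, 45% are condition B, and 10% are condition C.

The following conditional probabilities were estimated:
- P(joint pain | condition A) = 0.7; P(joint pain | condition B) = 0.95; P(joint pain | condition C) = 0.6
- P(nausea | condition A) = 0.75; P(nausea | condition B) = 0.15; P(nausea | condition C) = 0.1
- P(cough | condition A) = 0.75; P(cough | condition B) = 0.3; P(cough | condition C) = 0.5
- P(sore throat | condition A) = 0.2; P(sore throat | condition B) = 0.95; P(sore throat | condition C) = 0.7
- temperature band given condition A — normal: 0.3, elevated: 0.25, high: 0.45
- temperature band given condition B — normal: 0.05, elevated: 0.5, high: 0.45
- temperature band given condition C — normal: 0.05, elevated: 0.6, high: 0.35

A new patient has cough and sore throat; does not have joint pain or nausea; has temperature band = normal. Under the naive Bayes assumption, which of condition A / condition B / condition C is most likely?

condition A

condition A: 0.45 × (1−0.7) × (1−0.75) × 0.75 × 0.2 × 0.3 = 0.00151875
condition B: 0.45 × (1−0.95) × (1−0.15) × 0.3 × 0.95 × 0.05 = 0.00027253125
condition C: 0.1 × (1−0.6) × (1−0.1) × 0.5 × 0.7 × 0.05 = 0.00063
Highest score → condition A.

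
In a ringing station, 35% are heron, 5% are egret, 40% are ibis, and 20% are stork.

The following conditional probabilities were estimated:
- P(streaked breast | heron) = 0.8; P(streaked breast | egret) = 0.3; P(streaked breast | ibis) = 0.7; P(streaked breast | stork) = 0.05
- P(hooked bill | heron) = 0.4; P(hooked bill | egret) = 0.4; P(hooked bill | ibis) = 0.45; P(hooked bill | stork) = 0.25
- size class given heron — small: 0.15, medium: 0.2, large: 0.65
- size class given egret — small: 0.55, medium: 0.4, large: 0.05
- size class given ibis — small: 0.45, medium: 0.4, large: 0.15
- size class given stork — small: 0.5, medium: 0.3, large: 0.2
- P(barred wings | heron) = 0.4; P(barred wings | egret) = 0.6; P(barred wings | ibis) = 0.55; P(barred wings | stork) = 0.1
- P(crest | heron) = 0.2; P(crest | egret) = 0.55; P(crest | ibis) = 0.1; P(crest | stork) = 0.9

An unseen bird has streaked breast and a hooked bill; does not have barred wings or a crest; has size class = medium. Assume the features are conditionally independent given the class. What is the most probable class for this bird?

heron: 0.35 × 0.8 × 0.4 × 0.2 × (1−0.4) × (1−0.2) = 0.010752
egret: 0.05 × 0.3 × 0.4 × 0.4 × (1−0.6) × (1−0.55) = 0.000432
ibis: 0.4 × 0.7 × 0.45 × 0.4 × (1−0.55) × (1−0.1) = 0.020412
stork: 0.2 × 0.05 × 0.25 × 0.3 × (1−0.1) × (1−0.9) = 0.0000675
Highest score → ibis.

ibis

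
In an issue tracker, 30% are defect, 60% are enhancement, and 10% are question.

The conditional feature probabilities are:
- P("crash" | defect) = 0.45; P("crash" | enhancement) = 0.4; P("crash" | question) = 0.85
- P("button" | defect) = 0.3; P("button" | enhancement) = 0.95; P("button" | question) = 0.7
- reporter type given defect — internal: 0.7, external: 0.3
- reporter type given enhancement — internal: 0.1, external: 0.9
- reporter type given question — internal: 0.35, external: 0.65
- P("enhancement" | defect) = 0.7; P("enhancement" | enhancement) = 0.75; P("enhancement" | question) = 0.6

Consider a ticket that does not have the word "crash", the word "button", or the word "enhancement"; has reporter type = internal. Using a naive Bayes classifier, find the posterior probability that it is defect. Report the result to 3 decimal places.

defect: 0.3 × (1−0.45) × (1−0.3) × 0.7 × (1−0.7) = 0.024255
enhancement: 0.6 × (1−0.4) × (1−0.95) × 0.1 × (1−0.75) = 0.00045
question: 0.1 × (1−0.85) × (1−0.7) × 0.35 × (1−0.6) = 0.00063
P(defect | x) = 0.024255 / 0.025335 ≈ 0.957

0.957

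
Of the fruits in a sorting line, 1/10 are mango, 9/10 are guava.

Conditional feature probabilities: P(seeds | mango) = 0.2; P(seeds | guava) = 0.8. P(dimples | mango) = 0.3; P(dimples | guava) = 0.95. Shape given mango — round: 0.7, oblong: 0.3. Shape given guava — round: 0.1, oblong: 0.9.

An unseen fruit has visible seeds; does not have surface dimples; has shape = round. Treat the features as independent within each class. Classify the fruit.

mango: 0.1 × 0.2 × (1−0.3) × 0.7 = 0.0098
guava: 0.9 × 0.8 × (1−0.95) × 0.1 = 0.0036
Highest score → mango.

mango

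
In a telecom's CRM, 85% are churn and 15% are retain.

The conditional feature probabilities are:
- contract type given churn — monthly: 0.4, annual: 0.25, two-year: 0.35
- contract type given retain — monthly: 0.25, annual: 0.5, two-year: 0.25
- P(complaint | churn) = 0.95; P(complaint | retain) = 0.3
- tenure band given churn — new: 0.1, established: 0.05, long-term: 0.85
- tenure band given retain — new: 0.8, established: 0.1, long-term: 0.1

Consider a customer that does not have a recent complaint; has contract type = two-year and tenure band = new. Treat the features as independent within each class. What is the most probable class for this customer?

churn: 0.85 × 0.35 × (1−0.95) × 0.1 = 0.0014875
retain: 0.15 × 0.25 × (1−0.3) × 0.8 = 0.021
Highest score → retain.

retain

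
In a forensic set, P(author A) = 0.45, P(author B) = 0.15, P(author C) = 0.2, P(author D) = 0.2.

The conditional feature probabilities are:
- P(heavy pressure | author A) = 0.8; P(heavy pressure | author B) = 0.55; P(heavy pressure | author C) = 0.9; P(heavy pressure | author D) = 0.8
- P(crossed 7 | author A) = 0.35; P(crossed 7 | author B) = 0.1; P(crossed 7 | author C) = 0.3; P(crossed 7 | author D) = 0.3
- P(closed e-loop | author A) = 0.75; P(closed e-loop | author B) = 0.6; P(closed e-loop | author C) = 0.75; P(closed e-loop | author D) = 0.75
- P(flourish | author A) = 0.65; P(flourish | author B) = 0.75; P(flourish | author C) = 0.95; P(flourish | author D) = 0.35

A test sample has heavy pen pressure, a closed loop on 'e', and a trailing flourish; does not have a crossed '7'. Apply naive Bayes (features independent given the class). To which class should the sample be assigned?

author A: 0.45 × 0.8 × (1−0.35) × 0.75 × 0.65 = 0.114075
author B: 0.15 × 0.55 × (1−0.1) × 0.6 × 0.75 = 0.0334125
author C: 0.2 × 0.9 × (1−0.3) × 0.75 × 0.95 = 0.089775
author D: 0.2 × 0.8 × (1−0.3) × 0.75 × 0.35 = 0.0294
Highest score → author A.

author A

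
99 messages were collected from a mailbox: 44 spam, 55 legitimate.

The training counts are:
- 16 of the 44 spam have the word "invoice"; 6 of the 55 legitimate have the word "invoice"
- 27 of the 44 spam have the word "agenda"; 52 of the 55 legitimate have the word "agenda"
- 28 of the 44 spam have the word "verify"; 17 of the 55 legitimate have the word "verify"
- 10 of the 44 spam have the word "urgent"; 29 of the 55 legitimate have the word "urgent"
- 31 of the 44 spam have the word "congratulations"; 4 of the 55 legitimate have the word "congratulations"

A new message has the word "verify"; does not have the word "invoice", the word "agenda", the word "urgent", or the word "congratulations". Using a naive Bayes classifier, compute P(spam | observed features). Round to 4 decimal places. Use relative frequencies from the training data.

0.8127

spam: (44/99) × (28/44) × (17/44) × (28/44) × (34/44) × (13/44) ≈ 0.015876
legitimate: (55/99) × (49/55) × (3/55) × (17/55) × (26/55) × (51/55) ≈ 0.00365783
P(spam | x) = 0.015876 / 0.01953383 ≈ 0.8127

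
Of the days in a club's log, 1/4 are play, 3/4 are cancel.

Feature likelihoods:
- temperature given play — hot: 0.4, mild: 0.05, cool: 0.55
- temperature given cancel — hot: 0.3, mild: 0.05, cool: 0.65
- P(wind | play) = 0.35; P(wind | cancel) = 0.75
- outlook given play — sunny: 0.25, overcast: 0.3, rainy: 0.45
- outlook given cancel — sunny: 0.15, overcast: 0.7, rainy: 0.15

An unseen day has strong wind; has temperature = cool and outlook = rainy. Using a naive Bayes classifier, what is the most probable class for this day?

play: 0.25 × 0.55 × 0.35 × 0.45 = 0.02165625
cancel: 0.75 × 0.65 × 0.75 × 0.15 = 0.05484375
Highest score → cancel.

cancel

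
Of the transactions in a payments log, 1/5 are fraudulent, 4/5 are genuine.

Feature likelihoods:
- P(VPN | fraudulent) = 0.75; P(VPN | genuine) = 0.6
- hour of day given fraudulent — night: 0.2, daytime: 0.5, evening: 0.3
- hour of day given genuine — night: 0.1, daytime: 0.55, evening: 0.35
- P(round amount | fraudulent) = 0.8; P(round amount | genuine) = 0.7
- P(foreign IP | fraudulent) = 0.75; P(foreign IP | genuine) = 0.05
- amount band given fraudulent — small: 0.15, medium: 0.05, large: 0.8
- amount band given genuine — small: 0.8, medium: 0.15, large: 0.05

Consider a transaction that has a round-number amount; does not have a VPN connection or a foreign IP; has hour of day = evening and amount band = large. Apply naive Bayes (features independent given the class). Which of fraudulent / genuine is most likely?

genuine

fraudulent: 0.2 × (1−0.75) × 0.3 × 0.8 × (1−0.75) × 0.8 = 0.0024
genuine: 0.8 × (1−0.6) × 0.35 × 0.7 × (1−0.05) × 0.05 = 0.003724
Highest score → genuine.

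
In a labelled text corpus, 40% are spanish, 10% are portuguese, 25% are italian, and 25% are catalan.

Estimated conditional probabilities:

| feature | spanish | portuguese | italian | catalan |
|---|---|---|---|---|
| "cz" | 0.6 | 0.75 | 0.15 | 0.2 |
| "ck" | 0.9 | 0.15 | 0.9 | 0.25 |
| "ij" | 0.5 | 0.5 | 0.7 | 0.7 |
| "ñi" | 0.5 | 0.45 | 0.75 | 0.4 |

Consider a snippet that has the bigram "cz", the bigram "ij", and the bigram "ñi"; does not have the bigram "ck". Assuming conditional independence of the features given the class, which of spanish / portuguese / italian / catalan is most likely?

portuguese

spanish: 0.4 × 0.6 × (1−0.9) × 0.5 × 0.5 = 0.006
portuguese: 0.1 × 0.75 × (1−0.15) × 0.5 × 0.45 = 0.01434375
italian: 0.25 × 0.15 × (1−0.9) × 0.7 × 0.75 = 0.00196875
catalan: 0.25 × 0.2 × (1−0.25) × 0.7 × 0.4 = 0.0105
Highest score → portuguese.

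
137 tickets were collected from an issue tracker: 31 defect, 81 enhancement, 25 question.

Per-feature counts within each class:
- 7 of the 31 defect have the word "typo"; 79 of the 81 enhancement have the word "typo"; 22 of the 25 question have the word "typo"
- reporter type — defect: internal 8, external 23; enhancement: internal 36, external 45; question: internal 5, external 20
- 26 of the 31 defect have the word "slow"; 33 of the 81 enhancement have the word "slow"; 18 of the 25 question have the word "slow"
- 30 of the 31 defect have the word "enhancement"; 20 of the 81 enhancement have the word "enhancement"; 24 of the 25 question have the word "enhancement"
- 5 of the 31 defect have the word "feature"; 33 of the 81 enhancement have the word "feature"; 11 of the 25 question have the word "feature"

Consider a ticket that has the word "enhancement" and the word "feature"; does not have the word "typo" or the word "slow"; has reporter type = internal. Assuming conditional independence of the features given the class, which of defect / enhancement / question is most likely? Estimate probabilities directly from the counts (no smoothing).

defect

defect: (31/137) × (24/31) × (8/31) × (5/31) × (30/31) × (5/31) ≈ 0.00113814
enhancement: (81/137) × (2/81) × (36/81) × (48/81) × (20/81) × (33/81) ≈ 0.000386774
question: (25/137) × (3/25) × (5/25) × (7/25) × (24/25) × (11/25) ≈ 0.00051798
Highest score → defect.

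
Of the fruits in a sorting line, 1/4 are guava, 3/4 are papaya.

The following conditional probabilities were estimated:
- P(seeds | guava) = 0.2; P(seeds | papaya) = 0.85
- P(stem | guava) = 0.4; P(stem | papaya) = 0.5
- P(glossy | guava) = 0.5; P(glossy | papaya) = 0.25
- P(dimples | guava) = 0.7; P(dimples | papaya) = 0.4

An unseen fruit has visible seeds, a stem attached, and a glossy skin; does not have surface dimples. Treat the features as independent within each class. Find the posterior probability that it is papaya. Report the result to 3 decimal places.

guava: 0.25 × 0.2 × 0.4 × 0.5 × (1−0.7) = 0.003
papaya: 0.75 × 0.85 × 0.5 × 0.25 × (1−0.4) = 0.0478125
P(papaya | x) = 0.0478125 / 0.0508125 ≈ 0.941

0.941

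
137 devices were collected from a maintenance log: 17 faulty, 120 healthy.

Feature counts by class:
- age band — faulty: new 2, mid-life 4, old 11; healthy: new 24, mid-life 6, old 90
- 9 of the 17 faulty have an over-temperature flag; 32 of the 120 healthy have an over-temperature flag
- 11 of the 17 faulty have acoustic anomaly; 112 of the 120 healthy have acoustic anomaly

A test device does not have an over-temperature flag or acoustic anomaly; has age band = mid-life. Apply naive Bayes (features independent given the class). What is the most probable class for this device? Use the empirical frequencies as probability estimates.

faulty: (17/137) × (4/17) × (8/17) × (6/17) ≈ 0.00484934
healthy: (120/137) × (6/120) × (88/120) × (8/120) ≈ 0.00214112
Highest score → faulty.

faulty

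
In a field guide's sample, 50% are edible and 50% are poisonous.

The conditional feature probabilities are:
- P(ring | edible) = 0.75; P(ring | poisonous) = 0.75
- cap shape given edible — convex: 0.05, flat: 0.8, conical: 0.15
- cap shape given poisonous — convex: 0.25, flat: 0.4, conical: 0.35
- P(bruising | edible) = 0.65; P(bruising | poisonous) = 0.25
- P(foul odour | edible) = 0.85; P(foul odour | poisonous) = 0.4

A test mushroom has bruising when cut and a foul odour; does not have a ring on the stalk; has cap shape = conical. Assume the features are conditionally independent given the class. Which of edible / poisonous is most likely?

edible

edible: 0.5 × (1−0.75) × 0.15 × 0.65 × 0.85 = 0.010359375
poisonous: 0.5 × (1−0.75) × 0.35 × 0.25 × 0.4 = 0.004375
Highest score → edible.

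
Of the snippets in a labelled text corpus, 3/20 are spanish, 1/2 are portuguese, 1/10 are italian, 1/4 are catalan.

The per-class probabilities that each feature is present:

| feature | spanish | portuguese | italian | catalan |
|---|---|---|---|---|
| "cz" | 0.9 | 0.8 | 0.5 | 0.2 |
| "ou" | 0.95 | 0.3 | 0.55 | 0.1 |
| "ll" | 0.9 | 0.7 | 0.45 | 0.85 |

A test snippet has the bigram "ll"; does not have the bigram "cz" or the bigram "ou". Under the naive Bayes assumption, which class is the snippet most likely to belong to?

spanish: 0.15 × (1−0.9) × (1−0.95) × 0.9 = 0.000675
portuguese: 0.5 × (1−0.8) × (1−0.3) × 0.7 = 0.049
italian: 0.1 × (1−0.5) × (1−0.55) × 0.45 = 0.010125
catalan: 0.25 × (1−0.2) × (1−0.1) × 0.85 = 0.153
Highest score → catalan.

catalan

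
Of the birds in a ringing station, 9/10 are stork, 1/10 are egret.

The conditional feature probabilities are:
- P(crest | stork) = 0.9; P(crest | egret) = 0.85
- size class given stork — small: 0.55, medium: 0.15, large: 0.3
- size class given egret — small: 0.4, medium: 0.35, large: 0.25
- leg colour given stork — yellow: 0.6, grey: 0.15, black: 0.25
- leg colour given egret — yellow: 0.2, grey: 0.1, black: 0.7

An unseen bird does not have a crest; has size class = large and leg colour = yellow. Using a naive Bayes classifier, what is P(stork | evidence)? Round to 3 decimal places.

0.956

stork: 0.9 × (1−0.9) × 0.3 × 0.6 = 0.0162
egret: 0.1 × (1−0.85) × 0.25 × 0.2 = 0.00075
P(stork | x) = 0.0162 / 0.01695 ≈ 0.956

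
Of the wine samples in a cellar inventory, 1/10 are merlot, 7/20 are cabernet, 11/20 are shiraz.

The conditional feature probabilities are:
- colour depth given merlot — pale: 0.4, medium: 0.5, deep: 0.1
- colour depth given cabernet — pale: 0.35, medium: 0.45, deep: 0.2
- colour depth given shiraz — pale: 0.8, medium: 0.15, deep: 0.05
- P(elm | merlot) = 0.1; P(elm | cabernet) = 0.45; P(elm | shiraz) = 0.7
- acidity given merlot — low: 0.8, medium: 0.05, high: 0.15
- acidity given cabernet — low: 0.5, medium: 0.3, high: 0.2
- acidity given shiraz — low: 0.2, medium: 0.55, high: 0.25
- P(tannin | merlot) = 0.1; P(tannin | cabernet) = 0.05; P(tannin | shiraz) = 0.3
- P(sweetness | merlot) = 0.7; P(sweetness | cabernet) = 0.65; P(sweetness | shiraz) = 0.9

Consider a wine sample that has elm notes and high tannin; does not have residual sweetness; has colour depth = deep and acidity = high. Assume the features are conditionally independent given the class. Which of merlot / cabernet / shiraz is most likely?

merlot: 0.1 × 0.1 × 0.1 × 0.15 × 0.1 × (1−0.7) = 0.0000045
cabernet: 0.35 × 0.2 × 0.45 × 0.2 × 0.05 × (1−0.65) = 0.00011025
shiraz: 0.55 × 0.05 × 0.7 × 0.25 × 0.3 × (1−0.9) = 0.000144375
Highest score → shiraz.

shiraz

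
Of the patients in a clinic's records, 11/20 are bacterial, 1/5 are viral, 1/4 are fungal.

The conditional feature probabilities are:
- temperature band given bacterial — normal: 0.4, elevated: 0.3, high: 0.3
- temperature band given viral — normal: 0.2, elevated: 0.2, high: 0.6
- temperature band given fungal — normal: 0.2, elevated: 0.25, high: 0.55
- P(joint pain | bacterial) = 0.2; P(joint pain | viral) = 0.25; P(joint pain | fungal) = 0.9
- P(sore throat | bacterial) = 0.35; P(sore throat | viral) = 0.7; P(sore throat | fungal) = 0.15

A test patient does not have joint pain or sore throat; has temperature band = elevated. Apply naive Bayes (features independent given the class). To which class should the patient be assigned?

bacterial: 0.55 × 0.3 × (1−0.2) × (1−0.35) = 0.0858
viral: 0.2 × 0.2 × (1−0.25) × (1−0.7) = 0.009
fungal: 0.25 × 0.25 × (1−0.9) × (1−0.15) = 0.0053125
Highest score → bacterial.

bacterial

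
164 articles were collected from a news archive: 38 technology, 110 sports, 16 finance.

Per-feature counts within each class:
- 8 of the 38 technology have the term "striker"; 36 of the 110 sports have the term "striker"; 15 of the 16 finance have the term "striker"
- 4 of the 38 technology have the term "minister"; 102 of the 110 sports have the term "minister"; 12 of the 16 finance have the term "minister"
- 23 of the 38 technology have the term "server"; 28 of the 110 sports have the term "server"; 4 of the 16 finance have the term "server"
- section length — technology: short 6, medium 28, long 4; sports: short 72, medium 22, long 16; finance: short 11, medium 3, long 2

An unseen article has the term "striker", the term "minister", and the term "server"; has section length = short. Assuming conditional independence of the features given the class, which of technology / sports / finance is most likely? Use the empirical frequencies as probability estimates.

technology: (38/164) × (8/38) × (4/38) × (23/38) × (6/38) ≈ 0.000490721
sports: (110/164) × (36/110) × (102/110) × (28/110) × (72/110) ≈ 0.0339134
finance: (16/164) × (15/16) × (12/16) × (4/16) × (11/16) ≈ 0.0117902
Highest score → sports.

sports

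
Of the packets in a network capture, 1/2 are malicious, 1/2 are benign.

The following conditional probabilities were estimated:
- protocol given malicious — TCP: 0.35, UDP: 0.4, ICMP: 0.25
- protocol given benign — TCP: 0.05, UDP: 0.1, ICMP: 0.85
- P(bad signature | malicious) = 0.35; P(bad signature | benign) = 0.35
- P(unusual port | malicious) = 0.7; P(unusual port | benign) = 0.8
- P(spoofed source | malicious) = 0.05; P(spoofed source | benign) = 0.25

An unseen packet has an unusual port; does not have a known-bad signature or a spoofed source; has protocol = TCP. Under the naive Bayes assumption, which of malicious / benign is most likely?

malicious: 0.5 × 0.35 × (1−0.35) × 0.7 × (1−0.05) = 0.07564375
benign: 0.5 × 0.05 × (1−0.35) × 0.8 × (1−0.25) = 0.00975
Highest score → malicious.

malicious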